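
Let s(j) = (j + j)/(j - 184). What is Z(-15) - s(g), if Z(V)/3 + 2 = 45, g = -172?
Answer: 11395/89 ≈ 128.03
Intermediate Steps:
Z(V) = 129 (Z(V) = -6 + 3*45 = -6 + 135 = 129)
s(j) = 2*j/(-184 + j) (s(j) = (2*j)/(-184 + j) = 2*j/(-184 + j))
Z(-15) - s(g) = 129 - 2*(-172)/(-184 - 172) = 129 - 2*(-172)/(-356) = 129 - 2*(-172)*(-1)/356 = 129 - 1*86/89 = 129 - 86/89 = 11395/89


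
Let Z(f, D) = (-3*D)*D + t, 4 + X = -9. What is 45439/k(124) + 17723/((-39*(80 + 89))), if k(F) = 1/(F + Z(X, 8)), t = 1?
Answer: -20065743806/6591 ≈ -3.0444e+6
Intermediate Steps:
X = -13 (X = -4 - 9 = -13)
Z(f, D) = 1 - 3*D² (Z(f, D) = (-3*D)*D + 1 = -3*D² + 1 = 1 - 3*D²)
k(F) = 1/(-191 + F) (k(F) = 1/(F + (1 - 3*8²)) = 1/(F + (1 - 3*64)) = 1/(F + (1 - 192)) = 1/(F - 191) = 1/(-191 + F))
45439/k(124) + 17723/((-39*(80 + 89))) = 45439/(1/(-191 + 124)) + 17723/((-39*(80 + 89))) = 45439/(1/(-67)) + 17723/((-39*169)) = 45439/(-1/67) + 17723/(-6591) = 45439*(-67) + 17723*(-1/6591) = -3044413 - 17723/6591 = -20065743806/6591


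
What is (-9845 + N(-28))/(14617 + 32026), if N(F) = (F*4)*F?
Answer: -6709/46643 ≈ -0.14384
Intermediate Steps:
N(F) = 4*F**2 (N(F) = (4*F)*F = 4*F**2)
(-9845 + N(-28))/(14617 + 32026) = (-9845 + 4*(-28)**2)/(14617 + 32026) = (-9845 + 4*784)/46643 = (-9845 + 3136)*(1/46643) = -6709*1/46643 = -6709/46643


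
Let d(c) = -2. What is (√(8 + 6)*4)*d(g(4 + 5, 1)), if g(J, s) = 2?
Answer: -8*√14 ≈ -29.933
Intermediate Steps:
(√(8 + 6)*4)*d(g(4 + 5, 1)) = (√(8 + 6)*4)*(-2) = (√14*4)*(-2) = (4*√14)*(-2) = -8*√14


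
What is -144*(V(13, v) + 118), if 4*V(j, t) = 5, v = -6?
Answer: -17172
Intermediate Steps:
V(j, t) = 5/4 (V(j, t) = (¼)*5 = 5/4)
-144*(V(13, v) + 118) = -144*(5/4 + 118) = -144*477/4 = -17172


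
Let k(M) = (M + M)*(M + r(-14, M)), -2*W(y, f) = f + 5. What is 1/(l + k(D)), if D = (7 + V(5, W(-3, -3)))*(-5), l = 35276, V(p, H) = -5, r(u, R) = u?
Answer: 1/35756 ≈ 2.7967e-5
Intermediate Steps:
W(y, f) = -5/2 - f/2 (W(y, f) = -(f + 5)/2 = -(5 + f)/2 = -5/2 - f/2)
D = -10 (D = (7 - 5)*(-5) = 2*(-5) = -10)
k(M) = 2*M*(-14 + M) (k(M) = (M + M)*(M - 14) = (2*M)*(-14 + M) = 2*M*(-14 + M))
1/(l + k(D)) = 1/(35276 + 2*(-10)*(-14 - 10)) = 1/(35276 + 2*(-10)*(-24)) = 1/(35276 + 480) = 1/35756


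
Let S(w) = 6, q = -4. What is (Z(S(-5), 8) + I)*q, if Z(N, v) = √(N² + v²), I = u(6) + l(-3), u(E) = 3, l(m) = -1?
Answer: -48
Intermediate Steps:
I = 2 (I = 3 - 1 = 2)
(Z(S(-5), 8) + I)*q = (√(6² + 8²) + 2)*(-4) = (√(36 + 64) + 2)*(-4) = (√100 + 2)*(-4) = (10 + 2)*(-4) = 12*(-4) = -48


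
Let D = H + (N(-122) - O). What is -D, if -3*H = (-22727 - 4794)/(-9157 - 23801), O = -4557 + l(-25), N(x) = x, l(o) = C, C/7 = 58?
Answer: -398335825/98874 ≈ -4028.7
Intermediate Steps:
C = 406 (C = 7*58 = 406)
l(o) = 406
O = -4151 (O = -4557 + 406 = -4151)
H = -27521/98874 (H = -(-22727 - 4794)/(3*(-9157 - 23801)) = -(-27521)/(3*(-32958)) = -(-27521)*(-1)/(3*32958) = -⅓*27521/32958 = -27521/98874 ≈ -0.27834)
D = 398335825/98874 (D = -27521/98874 + (-122 - 1*(-4151)) = -27521/98874 + (-122 + 4151) = -27521/98874 + 4029 = 398335825/98874 ≈ 4028.7)
-D = -1*398335825/98874 = -398335825/98874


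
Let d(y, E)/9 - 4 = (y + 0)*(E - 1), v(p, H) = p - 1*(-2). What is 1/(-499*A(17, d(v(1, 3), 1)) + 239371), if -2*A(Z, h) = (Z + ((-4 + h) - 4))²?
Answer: 2/1489217 ≈ 1.3430e-6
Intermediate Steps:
v(p, H) = 2 + p (v(p, H) = p + 2 = 2 + p)
d(y, E) = 36 + 9*y*(-1 + E) (d(y, E) = 36 + 9*((y + 0)*(E - 1)) = 36 + 9*(y*(-1 + E)) = 36 + 9*y*(-1 + E))
A(Z, h) = -(-8 + Z + h)²/2 (A(Z, h) = -(Z + ((-4 + h) - 4))²/2 = -(Z + (-8 + h))²/2 = -(-8 + Z + h)²/2)
1/(-499*A(17, d(v(1, 3), 1)) + 239371) = 1/(-(-499)*(-8 + 17 + (36 - 9*(2 + 1) + 9*1*(2 + 1)))²/2 + 239371) = 1/(-(-499)*(-8 + 17 + (36 - 9*3 + 9*1*3))²/2 + 239371) = 1/(-(-499)*(-8 + 17 + (36 - 27 + 27))²/2 + 239371) = 1/(-(-499)*(-8 + 17 + 36)²/2 + 239371) = 1/(-(-499)*45²/2 + 239371) = 1/(-(-499)*2025/2 + 239371) = 1/(-499*(-2025/2) + 239371) = 1/(1010475/2 + 239371) = 1/(1489217/2) = 2/1489217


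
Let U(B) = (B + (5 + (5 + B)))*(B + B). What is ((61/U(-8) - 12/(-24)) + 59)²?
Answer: 33327529/9216 ≈ 3616.3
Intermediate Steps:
U(B) = 2*B*(10 + 2*B) (U(B) = (B + (10 + B))*(2*B) = (10 + 2*B)*(2*B) = 2*B*(10 + 2*B))
((61/U(-8) - 12/(-24)) + 59)² = ((61/((4*(-8)*(5 - 8))) - 12/(-24)) + 59)² = ((61/((4*(-8)*(-3))) - 12*(-1/24)) + 59)² = ((61/96 + ½) + 59)² = (109/96 + 59)² = (5773/96)² = 33327529/9216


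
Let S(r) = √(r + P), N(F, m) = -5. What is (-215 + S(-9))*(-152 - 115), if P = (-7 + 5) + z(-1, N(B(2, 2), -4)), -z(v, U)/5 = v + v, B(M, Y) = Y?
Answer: 57405 - 267*I ≈ 57405.0 - 267.0*I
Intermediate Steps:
z(v, U) = -10*v (z(v, U) = -5*(v + v) = -10*v)
P = 8 (P = (-7 + 5) - 10*(-1) = -2 + 10 = 8)
S(r) = √(8 + r) (S(r) = √(r + 8) = √(8 + r))
(-215 + S(-9))*(-152 - 115) = (-215 + √(8 - 9))*(-152 - 115) = (-215 + √(-1))*(-267) = (-215 + I)*(-267) = 57405 - 267*I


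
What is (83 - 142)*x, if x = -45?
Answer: 2655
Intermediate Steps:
(83 - 142)*x = (83 - 142)*(-45) = -59*(-45) = 2655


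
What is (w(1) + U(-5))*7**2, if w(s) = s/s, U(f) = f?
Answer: -196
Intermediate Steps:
w(s) = 1
(w(1) + U(-5))*7**2 = (1 - 5)*7**2 = -4*49 = -196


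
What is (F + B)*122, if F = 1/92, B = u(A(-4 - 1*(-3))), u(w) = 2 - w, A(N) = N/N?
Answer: 5673/46 ≈ 123.33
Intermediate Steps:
A(N) = 1
B = 1 (B = 2 - 1*1 = 2 - 1 = 1)
F = 1/92 ≈ 0.010870
(F + B)*122 = (1/92 + 1)*122 = (93/92)*122 = 5673/46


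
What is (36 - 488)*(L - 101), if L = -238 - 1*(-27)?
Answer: 141024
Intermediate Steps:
L = -211 (L = -238 + 27 = -211)
(36 - 488)*(L - 101) = (36 - 488)*(-211 - 101) = -452*(-312) = 141024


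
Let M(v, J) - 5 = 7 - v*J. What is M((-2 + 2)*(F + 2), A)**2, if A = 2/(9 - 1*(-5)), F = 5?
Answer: 144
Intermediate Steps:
A = 1/7 (A = 2/(9 + 5) = 2/14 = 2*(1/14) = 1/7 ≈ 0.14286)
M(v, J) = 12 - J*v (M(v, J) = 5 + (7 - v*J) = 5 + (7 - J*v) = 12 - J*v)
M((-2 + 2)*(F + 2), A)**2 = (12 - 1*1/7*(-2 + 2)*(5 + 2))**2 = (12 - 1*1/7*0*7)**2 = (12 - 1*1/7*0)**2 = (12 + 0)**2 = 12**2 = 144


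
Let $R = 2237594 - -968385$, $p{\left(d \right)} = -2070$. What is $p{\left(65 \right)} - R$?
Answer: $-3208049$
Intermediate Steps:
$R = 3205979$ ($R = 2237594 + 968385 = 3205979$)
$p{\left(65 \right)} - R = -2070 - 3205979 = -3208049$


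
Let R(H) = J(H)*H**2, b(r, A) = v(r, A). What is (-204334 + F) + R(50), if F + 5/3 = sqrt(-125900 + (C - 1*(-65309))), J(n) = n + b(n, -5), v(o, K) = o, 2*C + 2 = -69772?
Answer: 136993/3 + I*sqrt(95478) ≈ 45664.0 + 309.0*I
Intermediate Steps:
C = -34887 (C = -1 + (1/2)*(-69772) = -1 - 34886 = -34887)
b(r, A) = r
J(n) = 2*n (J(n) = n + n = 2*n)
F = -5/3 + I*sqrt(95478) (F = -5/3 + sqrt(-125900 + (-34887 - 1*(-65309))) = -5/3 + sqrt(-125900 + (-34887 + 65309)) = -5/3 + sqrt(-125900 + 30422) = -5/3 + sqrt(-95478) = -5/3 + I*sqrt(95478) ≈ -1.6667 + 309.0*I)
R(H) = 2*H**3 (R(H) = (2*H)*H**2 = 2*H**3)
(-204334 + F) + R(50) = (-204334 + (-5/3 + I*sqrt(95478))) + 2*50**3 = (-613007/3 + I*sqrt(95478)) + 2*125000 = (-613007/3 + I*sqrt(95478)) + 250000 = 136993/3 + I*sqrt(95478)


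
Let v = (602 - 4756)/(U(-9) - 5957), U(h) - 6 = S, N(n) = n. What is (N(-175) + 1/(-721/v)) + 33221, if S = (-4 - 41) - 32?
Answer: 71812062247/2173094 ≈ 33046.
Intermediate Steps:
S = -77 (S = -45 - 32 = -77)
U(h) = -71 (U(h) = 6 - 77 = -71)
v = 2077/3014 (v = (602 - 4756)/(-71 - 5957) = -4154/(-6028) = -4154*(-1/6028) = 2077/3014 ≈ 0.68912)
(N(-175) + 1/(-721/v)) + 33221 = (-175 + 1/(-721/2077/3014)) + 33221 = (-175 + 1/(-721*3014/2077)) + 33221 = (-175 + 1/(-2173094/2077)) + 33221 = (-175 - 2077/2173094) + 33221 = -380293527/2173094 + 33221 = 71812062247/2173094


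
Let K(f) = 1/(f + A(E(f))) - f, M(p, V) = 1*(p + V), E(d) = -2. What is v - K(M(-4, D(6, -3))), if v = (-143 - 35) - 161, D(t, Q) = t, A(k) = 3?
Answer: -1686/5 ≈ -337.20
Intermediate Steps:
M(p, V) = V + p (M(p, V) = 1*(V + p) = V + p)
v = -339 (v = -178 - 161 = -339)
K(f) = 1/(3 + f) - f (K(f) = 1/(f + 3) - f = 1/(3 + f) - f)
v - K(M(-4, D(6, -3))) = -339 - (1 - (6 - 4)² - 3*(6 - 4))/(3 + (6 - 4)) = -339 - (1 - 1*2² - 3*2)/(3 + 2) = -339 - (1 - 1*4 - 6)/5 = -339 - (1 - 4 - 6)/5 = -339 - (-9)/5 = -339 - 1*(-9/5) = -339 + 9/5 = -1686/5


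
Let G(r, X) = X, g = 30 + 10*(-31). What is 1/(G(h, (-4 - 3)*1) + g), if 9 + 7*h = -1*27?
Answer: -1/287 ≈ -0.0034843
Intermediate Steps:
h = -36/7 (h = -9/7 + (-1*27)/7 = -9/7 + (1/7)*(-27) = -9/7 - 27/7 = -36/7 ≈ -5.1429)
g = -280 (g = 30 - 310 = -280)
1/(G(h, (-4 - 3)*1) + g) = 1/((-4 - 3)*1 - 280) = 1/(-7*1 - 280) = 1/(-7 - 280) = 1/(-287) = -1/287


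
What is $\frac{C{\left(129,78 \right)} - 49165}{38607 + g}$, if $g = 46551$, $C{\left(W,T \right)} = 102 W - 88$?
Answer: $- \frac{36095}{85158} \approx -0.42386$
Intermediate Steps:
$C{\left(W,T \right)} = -88 + 102 W$
$\frac{C{\left(129,78 \right)} - 49165}{38607 + g} = \frac{\left(-88 + 102 \cdot 129\right) - 49165}{38607 + 46551} = \frac{\left(-88 + 13158\right) - 49165}{85158} = \left(13070 - 49165\right) \frac{1}{85158} = \left(-36095\right) \frac{1}{85158} = - \frac{36095}{85158}$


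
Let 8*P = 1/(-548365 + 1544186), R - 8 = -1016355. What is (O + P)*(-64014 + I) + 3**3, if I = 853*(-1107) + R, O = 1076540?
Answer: -2170488795997588792/995821 ≈ -2.1796e+12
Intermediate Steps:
R = -1016347 (R = 8 - 1016355 = -1016347)
I = -1960618 (I = 853*(-1107) - 1016347 = -944271 - 1016347 = -1960618)
P = 1/7966568 (P = 1/(8*(-548365 + 1544186)) = (1/8)/995821 = (1/8)*(1/995821) = 1/7966568 ≈ 1.2552e-7)
(O + P)*(-64014 + I) + 3**3 = (1076540 + 1/7966568)*(-64014 - 1960618) + 3**3 = (8576329114721/7966568)*(-2024632) + 27 = -2170488796024475959/995821 + 27 = -2170488795997588792/995821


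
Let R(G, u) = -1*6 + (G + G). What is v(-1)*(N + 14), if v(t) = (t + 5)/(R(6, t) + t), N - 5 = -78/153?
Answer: 3772/255 ≈ 14.792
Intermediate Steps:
N = 229/51 (N = 5 - 78/153 = 5 - 78*1/153 = 5 - 26/51 = 229/51 ≈ 4.4902)
R(G, u) = -6 + 2*G
v(t) = (5 + t)/(6 + t) (v(t) = (t + 5)/((-6 + 2*6) + t) = (5 + t)/((-6 + 12) + t) = (5 + t)/(6 + t))
v(-1)*(N + 14) = ((5 - 1)/(6 - 1))*(229/51 + 14) = (4/5)*(943/51) = ((⅕)*4)*(943/51) = (⅘)*(943/51) = 3772/255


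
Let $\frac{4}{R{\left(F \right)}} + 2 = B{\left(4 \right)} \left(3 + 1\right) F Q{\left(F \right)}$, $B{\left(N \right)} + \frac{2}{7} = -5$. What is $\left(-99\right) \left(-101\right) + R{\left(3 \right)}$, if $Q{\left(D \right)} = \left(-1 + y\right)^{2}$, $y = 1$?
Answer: $9997$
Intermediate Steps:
$B{\left(N \right)} = - \frac{37}{7}$ ($B{\left(N \right)} = - \frac{2}{7} - 5 = - \frac{37}{7}$)
$Q{\left(D \right)} = 0$ ($Q{\left(D \right)} = \left(-1 + 1\right)^{2} = 0^{2} = 0$)
$R{\left(F \right)} = -2$ ($R{\left(F \right)} = \frac{4}{-2 + - \frac{37 \left(3 + 1\right)}{7} F 0} = \frac{4}{-2 + \left(- \frac{37}{7}\right) 4 F 0} = \frac{4}{-2 + - \frac{148 F}{7} \cdot 0} = \frac{4}{-2 + 0} = \frac{4}{-2} = 4 \left(- \frac{1}{2}\right) = -2$)
$\left(-99\right) \left(-101\right) + R{\left(3 \right)} = \left(-99\right) \left(-101\right) - 2 = 9999 - 2 = 9997$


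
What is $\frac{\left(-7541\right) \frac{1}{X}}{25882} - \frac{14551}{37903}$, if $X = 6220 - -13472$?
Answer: $- \frac{7416469900067}{19317959242632} \approx -0.38392$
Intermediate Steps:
$X = 19692$ ($X = 6220 + 13472 = 19692$)
$\frac{\left(-7541\right) \frac{1}{X}}{25882} - \frac{14551}{37903} = \frac{\left(-7541\right) \frac{1}{19692}}{25882} - \frac{14551}{37903} = \left(-7541\right) \frac{1}{19692} \cdot \frac{1}{25882} - \frac{14551}{37903} = \left(- \frac{7541}{19692}\right) \frac{1}{25882} - \frac{14551}{37903} = - \frac{7541}{509668344} - \frac{14551}{37903} = - \frac{7416469900067}{19317959242632}$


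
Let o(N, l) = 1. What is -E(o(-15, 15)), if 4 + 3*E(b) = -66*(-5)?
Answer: -326/3 ≈ -108.67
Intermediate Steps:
E(b) = 326/3 (E(b) = -4/3 + (-66*(-5))/3 = -4/3 + (1/3)*330 = -4/3 + 110 = 326/3)
-E(o(-15, 15)) = -1*326/3 = -326/3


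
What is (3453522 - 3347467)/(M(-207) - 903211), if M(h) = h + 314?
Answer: -106055/903104 ≈ -0.11743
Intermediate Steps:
M(h) = 314 + h
(3453522 - 3347467)/(M(-207) - 903211) = (3453522 - 3347467)/((314 - 207) - 903211) = 106055/(107 - 903211) = 106055/(-903104) = 106055*(-1/903104) = -106055/903104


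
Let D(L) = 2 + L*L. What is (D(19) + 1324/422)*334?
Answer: 25803170/211 ≈ 1.2229e+5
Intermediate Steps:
D(L) = 2 + L²
(D(19) + 1324/422)*334 = ((2 + 19²) + 1324/422)*334 = ((2 + 361) + 1324*(1/422))*334 = (363 + 662/211)*334 = (77255/211)*334 = 25803170/211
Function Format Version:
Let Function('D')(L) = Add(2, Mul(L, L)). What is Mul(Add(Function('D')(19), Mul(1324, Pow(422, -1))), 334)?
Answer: Rational(25803170, 211) ≈ 1.2229e+5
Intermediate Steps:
Function('D')(L) = Add(2, Pow(L, 2))
Mul(Add(Function('D')(19), Mul(1324, Pow(422, -1))), 334) = Mul(Add(Add(2, Pow(19, 2)), Mul(1324, Pow(422, -1))), 334) = Mul(Add(Add(2, 361), Mul(1324, Rational(1, 422))), 334) = Mul(Add(363, Rational(662, 211)), 334) = Mul(Rational(77255, 211), 334) = Rational(25803170, 211)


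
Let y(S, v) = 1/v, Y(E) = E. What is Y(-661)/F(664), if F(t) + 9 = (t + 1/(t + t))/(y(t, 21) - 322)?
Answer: 5934859888/99325125 ≈ 59.752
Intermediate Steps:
F(t) = -9 - 21*t/6761 - 21/(13522*t) (F(t) = -9 + (t + 1/(t + t))/(1/21 - 322) = -9 + (t + 1/(2*t))/(1/21 - 322) = -9 + (t + 1/(2*t))/(-6761/21) = -9 + (t + 1/(2*t))*(-21/6761) = -9 + (-21*t/6761 - 21/(13522*t)) = -9 - 21*t/6761 - 21/(13522*t))
Y(-661)/F(664) = -661/(-9 - 21/6761*664 - 21/13522/664) = -661/(-9 - 13944/6761 - 21/13522*1/664) = -661/(-9 - 13944/6761 - 21/8978608) = -661/(-99325125/8978608) = -661*(-8978608/99325125) = 5934859888/99325125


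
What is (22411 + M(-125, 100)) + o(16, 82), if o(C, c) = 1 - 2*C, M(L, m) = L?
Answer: 22255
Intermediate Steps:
(22411 + M(-125, 100)) + o(16, 82) = (22411 - 125) + (1 - 2*16) = 22286 + (1 - 32) = 22286 - 31 = 22255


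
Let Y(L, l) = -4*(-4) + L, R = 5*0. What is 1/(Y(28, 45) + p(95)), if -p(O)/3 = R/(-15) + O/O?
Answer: 1/41 ≈ 0.024390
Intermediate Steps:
R = 0
Y(L, l) = 16 + L
p(O) = -3 (p(O) = -3*(0/(-15) + O/O) = -3*(0*(-1/15) + 1) = -3*(0 + 1) = -3*1 = -3)
1/(Y(28, 45) + p(95)) = 1/((16 + 28) - 3) = 1/(44 - 3) = 1/41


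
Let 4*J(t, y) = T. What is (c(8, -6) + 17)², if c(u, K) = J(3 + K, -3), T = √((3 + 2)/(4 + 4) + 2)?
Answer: (272 + √42)²/256 ≈ 302.94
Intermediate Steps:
T = √42/4 (T = √(5/8 + 2) = √(21/8) = √42/4 ≈ 1.6202)
J(t, y) = √42/16 (J(t, y) = (√42/4)/4 = √42/16)
c(u, K) = √42/16
(c(8, -6) + 17)² = (√42/16 + 17)² = (17 + √42/16)²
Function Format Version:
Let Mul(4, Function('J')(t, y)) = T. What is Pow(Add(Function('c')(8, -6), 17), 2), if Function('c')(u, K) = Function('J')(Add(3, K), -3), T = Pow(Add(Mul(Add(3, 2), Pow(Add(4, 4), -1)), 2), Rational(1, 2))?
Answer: Mul(Rational(1, 256), Pow(Add(272, Pow(42, Rational(1, 2))), 2)) ≈ 302.94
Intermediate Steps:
T = Mul(Rational(1, 4), Pow(42, Rational(1, 2))) (T = Pow(Add(Mul(5, Pow(8, -1)), 2), Rational(1, 2)) = Pow(Add(Mul(5, Rational(1, 8)), 2), Rational(1, 2)) = Pow(Add(Rational(5, 8), 2), Rational(1, 2)) = Pow(Rational(21, 8), Rational(1, 2)) = Mul(Rational(1, 4), Pow(42, Rational(1, 2))) ≈ 1.6202)
Function('J')(t, y) = Mul(Rational(1, 16), Pow(42, Rational(1, 2))) (Function('J')(t, y) = Mul(Rational(1, 4), Mul(Rational(1, 4), Pow(42, Rational(1, 2)))) = Mul(Rational(1, 16), Pow(42, Rational(1, 2))))
Function('c')(u, K) = Mul(Rational(1, 16), Pow(42, Rational(1, 2)))
Pow(Add(Function('c')(8, -6), 17), 2) = Pow(Add(Mul(Rational(1, 16), Pow(42, Rational(1, 2))), 17), 2) = Pow(Add(17, Mul(Rational(1, 16), Pow(42, Rational(1, 2)))), 2)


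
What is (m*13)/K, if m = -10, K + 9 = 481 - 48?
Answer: -65/212 ≈ -0.30660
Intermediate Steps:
K = 424 (K = -9 + (481 - 48) = -9 + 433 = 424)
(m*13)/K = -10*13/424 = -130*1/424 = -65/212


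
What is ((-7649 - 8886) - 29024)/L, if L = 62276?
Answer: -45559/62276 ≈ -0.73157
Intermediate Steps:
((-7649 - 8886) - 29024)/L = ((-7649 - 8886) - 29024)/62276 = (-16535 - 29024)*(1/62276) = -45559*1/62276 = -45559/62276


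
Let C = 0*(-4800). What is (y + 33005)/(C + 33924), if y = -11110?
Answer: 21895/33924 ≈ 0.64541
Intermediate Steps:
C = 0
(y + 33005)/(C + 33924) = (-11110 + 33005)/(0 + 33924) = 21895/33924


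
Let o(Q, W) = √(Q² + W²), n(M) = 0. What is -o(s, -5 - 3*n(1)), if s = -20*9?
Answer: -5*√1297 ≈ -180.07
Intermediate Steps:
s = -180
-o(s, -5 - 3*n(1)) = -√((-180)² + (-5 - 3*0)²) = -√(32400 + (-5 + 0)²) = -√(32400 + (-5)²) = -√(32400 + 25) = -√32425 = -5*√1297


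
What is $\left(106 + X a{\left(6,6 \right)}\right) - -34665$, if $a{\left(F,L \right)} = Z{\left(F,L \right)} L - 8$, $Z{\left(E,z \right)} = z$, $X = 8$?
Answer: $34995$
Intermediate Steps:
$a{\left(F,L \right)} = -8 + L^{2}$ ($a{\left(F,L \right)} = L L - 8 = L^{2} - 8 = -8 + L^{2}$)
$\left(106 + X a{\left(6,6 \right)}\right) - -34665 = \left(106 + 8 \left(-8 + 6^{2}\right)\right) - -34665 = \left(106 + 8 \left(-8 + 36\right)\right) + 34665 = \left(106 + 8 \cdot 28\right) + 34665 = \left(106 + 224\right) + 34665 = 330 + 34665 = 34995$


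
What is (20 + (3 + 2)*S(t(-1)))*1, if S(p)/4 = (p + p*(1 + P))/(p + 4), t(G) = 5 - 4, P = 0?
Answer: 28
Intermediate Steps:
t(G) = 1
S(p) = 8*p/(4 + p) (S(p) = 4*((p + p*(1 + 0))/(p + 4)) = 4*((p + p*1)/(4 + p)) = 4*((p + p)/(4 + p)) = 4*((2*p)/(4 + p)) = 4*(2*p/(4 + p)) = 8*p/(4 + p))
(20 + (3 + 2)*S(t(-1)))*1 = (20 + (3 + 2)*(8*1/(4 + 1)))*1 = (20 + 5*(8*1/5))*1 = (20 + 5*(8*1*(1/5)))*1 = (20 + 5*(8/5))*1 = (20 + 8)*1 = 28*1 = 28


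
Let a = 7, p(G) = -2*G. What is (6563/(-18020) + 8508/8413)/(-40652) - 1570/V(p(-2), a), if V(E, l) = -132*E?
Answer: 604734766800997/203376857426160 ≈ 2.9735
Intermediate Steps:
(6563/(-18020) + 8508/8413)/(-40652) - 1570/V(p(-2), a) = (6563/(-18020) + 8508/8413)/(-40652) - 1570/((-(-264)*(-2))) = (6563*(-1/18020) + 8508*(1/8413))*(-1/40652) - 1570/((-132*4)) = (-6563/18020 + 8508/8413)*(-1/40652) - 1570/(-528) = (98099641/151602260)*(-1/40652) - 1570*(-1/528) = -98099641/6162935073520 + 785/264 = 604734766800997/203376857426160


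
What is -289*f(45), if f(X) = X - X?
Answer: 0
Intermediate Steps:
f(X) = 0
-289*f(45) = -289*0 = 0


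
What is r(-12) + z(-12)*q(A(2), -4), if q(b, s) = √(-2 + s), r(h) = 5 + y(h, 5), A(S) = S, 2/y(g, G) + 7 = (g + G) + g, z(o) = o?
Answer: 64/13 - 12*I*√6 ≈ 4.9231 - 29.394*I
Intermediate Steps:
y(g, G) = 2/(-7 + G + 2*g) (y(g, G) = 2/(-7 + ((g + G) + g)) = 2/(-7 + ((G + g) + g)) = 2/(-7 + (G + 2*g)) = 2/(-7 + G + 2*g))
r(h) = 5 + 2/(-2 + 2*h) (r(h) = 5 + 2/(-7 + 5 + 2*h) = 5 + 2/(-2 + 2*h))
r(-12) + z(-12)*q(A(2), -4) = (-4 + 5*(-12))/(-1 - 12) - 12*√(-2 - 4) = (-4 - 60)/(-13) - 12*I*√6 = -1/13*(-64) - 12*I*√6 = 64/13 - 12*I*√6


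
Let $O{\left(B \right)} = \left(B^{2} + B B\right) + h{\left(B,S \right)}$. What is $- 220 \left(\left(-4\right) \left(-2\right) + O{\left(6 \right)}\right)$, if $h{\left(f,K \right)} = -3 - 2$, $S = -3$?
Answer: $-16500$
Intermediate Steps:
$h{\left(f,K \right)} = -5$
$O{\left(B \right)} = -5 + 2 B^{2}$ ($O{\left(B \right)} = \left(B^{2} + B B\right) - 5 = \left(B^{2} + B^{2}\right) - 5 = 2 B^{2} - 5 = -5 + 2 B^{2}$)
$- 220 \left(\left(-4\right) \left(-2\right) + O{\left(6 \right)}\right) = - 220 \left(\left(-4\right) \left(-2\right) - \left(5 - 2 \cdot 6^{2}\right)\right) = - 220 \left(8 + \left(-5 + 2 \cdot 36\right)\right) = - 220 \left(8 + \left(-5 + 72\right)\right) = - 220 \left(8 + 67\right) = \left(-220\right) 75 = -16500$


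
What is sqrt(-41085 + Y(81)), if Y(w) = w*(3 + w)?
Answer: 3*I*sqrt(3809) ≈ 185.15*I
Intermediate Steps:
sqrt(-41085 + Y(81)) = sqrt(-41085 + 81*(3 + 81)) = sqrt(-41085 + 81*84) = sqrt(-41085 + 6804) = sqrt(-34281) = 3*I*sqrt(3809)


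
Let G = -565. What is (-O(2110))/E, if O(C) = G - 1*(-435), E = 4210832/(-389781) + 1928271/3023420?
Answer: -153201317232600/11979510286789 ≈ -12.789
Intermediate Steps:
E = -11979510286789/1178471671020 (E = 4210832*(-1/389781) + 1928271*(1/3023420) = -4210832/389781 + 1928271/3023420 = -11979510286789/1178471671020 ≈ -10.165)
O(C) = -130 (O(C) = -565 - 1*(-435) = -565 + 435 = -130)
(-O(2110))/E = (-1*(-130))/(-11979510286789/1178471671020) = 130*(-1178471671020/11979510286789) = -153201317232600/11979510286789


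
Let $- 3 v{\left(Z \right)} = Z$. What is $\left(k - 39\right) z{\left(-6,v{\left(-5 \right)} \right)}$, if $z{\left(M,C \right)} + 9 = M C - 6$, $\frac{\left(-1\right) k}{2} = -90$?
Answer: $-3525$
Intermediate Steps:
$k = 180$ ($k = \left(-2\right) \left(-90\right) = 180$)
$v{\left(Z \right)} = - \frac{Z}{3}$
$z{\left(M,C \right)} = -15 + C M$ ($z{\left(M,C \right)} = -9 + \left(M C - 6\right) = -9 + \left(C M - 6\right) = -9 + \left(-6 + C M\right) = -15 + C M$)
$\left(k - 39\right) z{\left(-6,v{\left(-5 \right)} \right)} = \left(180 - 39\right) \left(-15 + \left(- \frac{1}{3}\right) \left(-5\right) \left(-6\right)\right) = 141 \left(-15 + \frac{5}{3} \left(-6\right)\right) = 141 \left(-15 - 10\right) = 141 \left(-25\right) = -3525$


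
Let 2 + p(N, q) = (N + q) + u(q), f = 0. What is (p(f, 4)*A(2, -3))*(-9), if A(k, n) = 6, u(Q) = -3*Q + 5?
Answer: 270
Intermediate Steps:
u(Q) = 5 - 3*Q
p(N, q) = 3 + N - 2*q (p(N, q) = -2 + ((N + q) + (5 - 3*q)) = -2 + (5 + N - 2*q) = 3 + N - 2*q)
(p(f, 4)*A(2, -3))*(-9) = ((3 + 0 - 2*4)*6)*(-9) = ((3 + 0 - 8)*6)*(-9) = -5*6*(-9) = -30*(-9) = 270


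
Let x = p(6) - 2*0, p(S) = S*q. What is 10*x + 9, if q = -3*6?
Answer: -1071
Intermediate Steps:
q = -18
p(S) = -18*S (p(S) = S*(-18) = -18*S)
x = -108 (x = -18*6 - 2*0 = -108 + 0 = -108)
10*x + 9 = 10*(-108) + 9 = -1080 + 9 = -1071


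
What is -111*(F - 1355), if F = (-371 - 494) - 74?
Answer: 254634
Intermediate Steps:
F = -939 (F = -865 - 74 = -939)
-111*(F - 1355) = -111*(-939 - 1355) = -111*(-2294) = 254634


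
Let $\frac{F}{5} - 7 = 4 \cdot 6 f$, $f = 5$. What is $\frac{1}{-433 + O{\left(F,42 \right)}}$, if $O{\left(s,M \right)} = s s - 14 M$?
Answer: $\frac{1}{402204} \approx 2.4863 \cdot 10^{-6}$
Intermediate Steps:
$F = 635$ ($F = 35 + 5 \cdot 4 \cdot 6 \cdot 5 = 35 + 5 \cdot 24 \cdot 5 = 35 + 5 \cdot 120 = 35 + 600 = 635$)
$O{\left(s,M \right)} = s^{2} - 14 M$
$\frac{1}{-433 + O{\left(F,42 \right)}} = \frac{1}{-433 + \left(635^{2} - 588\right)} = \frac{1}{-433 + \left(403225 - 588\right)} = \frac{1}{-433 + 402637} = \frac{1}{402204}$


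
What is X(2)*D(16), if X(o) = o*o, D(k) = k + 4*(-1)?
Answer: 48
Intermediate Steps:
D(k) = -4 + k (D(k) = k - 4 = -4 + k)
X(o) = o²
X(2)*D(16) = 2²*(-4 + 16) = 4*12 = 48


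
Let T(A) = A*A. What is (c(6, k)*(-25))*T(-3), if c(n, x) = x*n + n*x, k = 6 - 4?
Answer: -5400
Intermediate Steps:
k = 2
T(A) = A**2
c(n, x) = 2*n*x (c(n, x) = n*x + n*x = 2*n*x)
(c(6, k)*(-25))*T(-3) = ((2*6*2)*(-25))*(-3)**2 = (24*(-25))*9 = -600*9 = -5400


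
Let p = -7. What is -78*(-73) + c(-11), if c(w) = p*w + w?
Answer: 5760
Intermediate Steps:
c(w) = -6*w (c(w) = -7*w + w = -6*w)
-78*(-73) + c(-11) = -78*(-73) - 6*(-11) = 5694 + 66 = 5760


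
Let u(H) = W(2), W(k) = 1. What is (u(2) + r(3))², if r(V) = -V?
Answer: 4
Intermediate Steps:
u(H) = 1
(u(2) + r(3))² = (1 - 1*3)² = (1 - 3)² = (-2)² = 4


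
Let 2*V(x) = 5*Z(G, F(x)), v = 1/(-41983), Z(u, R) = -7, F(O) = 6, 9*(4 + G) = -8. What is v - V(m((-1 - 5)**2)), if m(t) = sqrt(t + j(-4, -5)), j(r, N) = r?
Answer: 1469403/83966 ≈ 17.500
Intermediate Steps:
G = -44/9 (G = -4 + (1/9)*(-8) = -4 - 8/9 = -44/9 ≈ -4.8889)
m(t) = sqrt(-4 + t) (m(t) = sqrt(t - 4) = sqrt(-4 + t))
v = -1/41983 ≈ -2.3819e-5
V(x) = -35/2 (V(x) = (5*(-7))/2 = (1/2)*(-35) = -35/2)
v - V(m((-1 - 5)**2)) = -1/41983 - 1*(-35/2) = -1/41983 + 35/2 = 1469403/83966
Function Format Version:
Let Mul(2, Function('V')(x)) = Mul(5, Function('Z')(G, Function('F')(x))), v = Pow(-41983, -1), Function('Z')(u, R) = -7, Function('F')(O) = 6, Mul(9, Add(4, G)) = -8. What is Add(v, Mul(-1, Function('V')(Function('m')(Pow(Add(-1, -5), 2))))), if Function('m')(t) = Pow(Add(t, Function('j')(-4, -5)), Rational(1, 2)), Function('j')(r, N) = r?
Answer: Rational(1469403, 83966) ≈ 17.500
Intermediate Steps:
G = Rational(-44, 9) (G = Add(-4, Mul(Rational(1, 9), -8)) = Add(-4, Rational(-8, 9)) = Rational(-44, 9) ≈ -4.8889)
Function('m')(t) = Pow(Add(-4, t), Rational(1, 2)) (Function('m')(t) = Pow(Add(t, -4), Rational(1, 2)) = Pow(Add(-4, t), Rational(1, 2)))
v = Rational(-1, 41983) ≈ -2.3819e-5
Function('V')(x) = Rational(-35, 2) (Function('V')(x) = Mul(Rational(1, 2), Mul(5, -7)) = Mul(Rational(1, 2), -35) = Rational(-35, 2))
Add(v, Mul(-1, Function('V')(Function('m')(Pow(Add(-1, -5), 2))))) = Add(Rational(-1, 41983), Mul(-1, Rational(-35, 2))) = Add(Rational(-1, 41983), Rational(35, 2)) = Rational(1469403, 83966)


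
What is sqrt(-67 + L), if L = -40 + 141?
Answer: sqrt(34) ≈ 5.8309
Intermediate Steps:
L = 101
sqrt(-67 + L) = sqrt(-67 + 101) = sqrt(34)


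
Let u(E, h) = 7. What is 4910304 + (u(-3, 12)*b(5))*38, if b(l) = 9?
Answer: 4912698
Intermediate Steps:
4910304 + (u(-3, 12)*b(5))*38 = 4910304 + (7*9)*38 = 4910304 + 63*38 = 4910304 + 2394 = 4912698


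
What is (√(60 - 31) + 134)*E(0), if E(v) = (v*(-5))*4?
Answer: 0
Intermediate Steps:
E(v) = -20*v (E(v) = -5*v*4 = -20*v)
(√(60 - 31) + 134)*E(0) = (√(60 - 31) + 134)*(-20*0) = (√29 + 134)*0 = (134 + √29)*0 = 0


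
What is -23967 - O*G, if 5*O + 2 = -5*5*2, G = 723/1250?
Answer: -74878077/3125 ≈ -23961.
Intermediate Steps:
G = 723/1250 (G = 723*(1/1250) = 723/1250 ≈ 0.57840)
O = -52/5 (O = -2/5 + (-5*5*2)/5 = -2/5 + (-25*2)/5 = -2/5 + (1/5)*(-50) = -2/5 - 10 = -52/5 ≈ -10.400)
-23967 - O*G = -23967 - (-52)*723/(5*1250) = -23967 - 1*(-18798/3125) = -23967 + 18798/3125 = -74878077/3125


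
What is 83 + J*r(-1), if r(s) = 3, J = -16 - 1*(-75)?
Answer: 260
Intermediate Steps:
J = 59 (J = -16 + 75 = 59)
83 + J*r(-1) = 83 + 59*3 = 83 + 177 = 260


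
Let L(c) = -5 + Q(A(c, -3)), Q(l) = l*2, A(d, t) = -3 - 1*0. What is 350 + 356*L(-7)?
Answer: -3566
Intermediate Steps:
A(d, t) = -3 (A(d, t) = -3 + 0 = -3)
Q(l) = 2*l
L(c) = -11 (L(c) = -5 + 2*(-3) = -5 - 6 = -11)
350 + 356*L(-7) = 350 + 356*(-11) = 350 - 3916 = -3566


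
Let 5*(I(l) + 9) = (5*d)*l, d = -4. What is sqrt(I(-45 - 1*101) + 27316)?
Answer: 3*sqrt(3099) ≈ 167.01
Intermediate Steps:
I(l) = -9 - 4*l (I(l) = -9 + ((5*(-4))*l)/5 = -9 + (-20*l)/5 = -9 - 4*l)
sqrt(I(-45 - 1*101) + 27316) = sqrt((-9 - 4*(-45 - 1*101)) + 27316) = sqrt((-9 - 4*(-45 - 101)) + 27316) = sqrt((-9 - 4*(-146)) + 27316) = sqrt((-9 + 584) + 27316) = sqrt(575 + 27316) = sqrt(27891) = 3*sqrt(3099)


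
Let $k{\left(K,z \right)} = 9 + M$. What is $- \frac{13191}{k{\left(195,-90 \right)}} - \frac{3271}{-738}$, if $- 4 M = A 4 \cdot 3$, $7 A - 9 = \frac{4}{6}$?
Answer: $- \frac{17008373}{6273} \approx -2711.4$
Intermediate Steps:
$A = \frac{29}{21}$ ($A = \frac{9}{7} + \frac{4 \cdot \frac{1}{6}}{7} = \frac{9}{7} + \frac{1}{7} \cdot \frac{2}{3} = \frac{9}{7} + \frac{2}{21} = \frac{29}{21} \approx 1.381$)
$M = - \frac{29}{7}$ ($M = - \frac{\frac{29}{21} \cdot 4 \cdot 3}{4} = - \frac{\frac{116}{21} \cdot 3}{4} = \left(- \frac{1}{4}\right) \frac{116}{7} = - \frac{29}{7} \approx -4.1429$)
$k{\left(K,z \right)} = \frac{34}{7}$ ($k{\left(K,z \right)} = 9 - \frac{29}{7} = \frac{34}{7}$)
$- \frac{13191}{k{\left(195,-90 \right)}} - \frac{3271}{-738} = - \frac{13191}{\frac{34}{7}} - \frac{3271}{-738} = \left(-13191\right) \frac{7}{34} - - \frac{3271}{738} = - \frac{92337}{34} + \frac{3271}{738} = - \frac{17008373}{6273}$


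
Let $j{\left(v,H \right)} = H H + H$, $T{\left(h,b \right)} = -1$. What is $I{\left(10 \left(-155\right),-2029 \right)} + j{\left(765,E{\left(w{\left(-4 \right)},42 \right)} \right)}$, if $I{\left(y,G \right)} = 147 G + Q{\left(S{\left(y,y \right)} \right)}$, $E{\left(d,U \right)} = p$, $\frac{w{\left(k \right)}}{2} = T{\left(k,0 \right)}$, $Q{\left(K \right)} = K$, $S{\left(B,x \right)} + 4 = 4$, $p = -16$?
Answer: $-298023$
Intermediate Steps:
$S{\left(B,x \right)} = 0$ ($S{\left(B,x \right)} = -4 + 4 = 0$)
$w{\left(k \right)} = -2$ ($w{\left(k \right)} = 2 \left(-1\right) = -2$)
$E{\left(d,U \right)} = -16$
$I{\left(y,G \right)} = 147 G$ ($I{\left(y,G \right)} = 147 G + 0 = 147 G$)
$j{\left(v,H \right)} = H + H^{2}$ ($j{\left(v,H \right)} = H^{2} + H = H + H^{2}$)
$I{\left(10 \left(-155\right),-2029 \right)} + j{\left(765,E{\left(w{\left(-4 \right)},42 \right)} \right)} = 147 \left(-2029\right) - 16 \left(1 - 16\right) = -298263 - -240 = -298263 + 240 = -298023$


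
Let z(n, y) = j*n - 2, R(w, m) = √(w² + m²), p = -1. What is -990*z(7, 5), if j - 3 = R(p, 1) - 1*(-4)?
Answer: -46530 - 6930*√2 ≈ -56331.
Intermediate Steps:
R(w, m) = √(m² + w²)
j = 7 + √2 (j = 3 + (√(1² + (-1)²) - 1*(-4)) = 3 + (√(1 + 1) + 4) = 3 + (√2 + 4) = 3 + (4 + √2) = 7 + √2 ≈ 8.4142)
z(n, y) = -2 + n*(7 + √2) (z(n, y) = (7 + √2)*n - 2 = n*(7 + √2) - 2 = -2 + n*(7 + √2))
-990*z(7, 5) = -990*(-2 + 7*(7 + √2)) = -990*(-2 + (49 + 7*√2)) = -990*(47 + 7*√2) = -46530 - 6930*√2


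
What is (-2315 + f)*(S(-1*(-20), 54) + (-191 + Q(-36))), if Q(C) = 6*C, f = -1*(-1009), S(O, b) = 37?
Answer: 483220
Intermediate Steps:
f = 1009
(-2315 + f)*(S(-1*(-20), 54) + (-191 + Q(-36))) = (-2315 + 1009)*(37 + (-191 + 6*(-36))) = -1306*(37 + (-191 - 216)) = -1306*(37 - 407) = -1306*(-370) = 483220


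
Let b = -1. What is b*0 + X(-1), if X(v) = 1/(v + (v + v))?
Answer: -⅓ ≈ -0.33333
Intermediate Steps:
X(v) = 1/(3*v) (X(v) = 1/(v + 2*v) = 1/(3*v))
b*0 + X(-1) = -1*0 + (⅓)/(-1) = 0 + (⅓)*(-1) = 0 - ⅓ = -⅓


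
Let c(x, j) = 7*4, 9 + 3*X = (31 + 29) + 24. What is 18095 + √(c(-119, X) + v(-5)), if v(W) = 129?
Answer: 18095 + √157 ≈ 18108.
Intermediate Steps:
X = 25 (X = -3 + ((31 + 29) + 24)/3 = -3 + (60 + 24)/3 = -3 + (⅓)*84 = -3 + 28 = 25)
c(x, j) = 28
18095 + √(c(-119, X) + v(-5)) = 18095 + √(28 + 129) = 18095 + √157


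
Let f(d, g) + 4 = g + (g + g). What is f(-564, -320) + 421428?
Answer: 420464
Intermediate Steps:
f(d, g) = -4 + 3*g (f(d, g) = -4 + (g + (g + g)) = -4 + (g + 2*g) = -4 + 3*g)
f(-564, -320) + 421428 = (-4 + 3*(-320)) + 421428 = (-4 - 960) + 421428 = -964 + 421428 = 420464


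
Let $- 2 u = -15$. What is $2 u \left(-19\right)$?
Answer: $-285$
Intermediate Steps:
$u = \frac{15}{2}$ ($u = \left(- \frac{1}{2}\right) \left(-15\right) = \frac{15}{2} \approx 7.5$)
$2 u \left(-19\right) = 2 \cdot \frac{15}{2} \left(-19\right) = 15 \left(-19\right) = -285$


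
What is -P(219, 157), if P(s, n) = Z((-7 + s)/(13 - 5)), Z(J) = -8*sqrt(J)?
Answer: 4*sqrt(106) ≈ 41.182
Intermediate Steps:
P(s, n) = -8*sqrt(-7/8 + s/8) (P(s, n) = -8*sqrt(-7 + s)/sqrt(13 - 5) = -8*sqrt(2)*sqrt(-7 + s)/4 = -8*sqrt(-7/8 + s/8))
-P(219, 157) = -(-2)*sqrt(-14 + 2*219) = -(-2)*sqrt(-14 + 438) = -(-2)*sqrt(424) = -(-2)*2*sqrt(106) = -(-4)*sqrt(106) = 4*sqrt(106)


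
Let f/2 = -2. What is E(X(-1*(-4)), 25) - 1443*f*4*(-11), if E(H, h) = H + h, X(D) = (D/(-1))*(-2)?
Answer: -253935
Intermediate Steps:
f = -4 (f = 2*(-2) = -4)
X(D) = 2*D (X(D) = (D*(-1))*(-2) = -D*(-2) = 2*D)
E(X(-1*(-4)), 25) - 1443*f*4*(-11) = (2*(-1*(-4)) + 25) - 1443*(-4*4)*(-11) = (2*4 + 25) - (-23088)*(-11) = (8 + 25) - 1443*176 = 33 - 253968 = -253935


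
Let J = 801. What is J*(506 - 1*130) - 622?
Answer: 300554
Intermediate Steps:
J*(506 - 1*130) - 622 = 801*(506 - 1*130) - 622 = 801*(506 - 130) - 622 = 801*376 - 622 = 301176 - 622 = 300554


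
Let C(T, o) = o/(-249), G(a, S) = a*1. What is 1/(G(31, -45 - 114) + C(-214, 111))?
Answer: 83/2536 ≈ 0.032729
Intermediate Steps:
G(a, S) = a
C(T, o) = -o/249 (C(T, o) = o*(-1/249) = -o/249)
1/(G(31, -45 - 114) + C(-214, 111)) = 1/(31 - 1/249*111) = 1/(31 - 37/83) = 1/(2536/83) = 83/2536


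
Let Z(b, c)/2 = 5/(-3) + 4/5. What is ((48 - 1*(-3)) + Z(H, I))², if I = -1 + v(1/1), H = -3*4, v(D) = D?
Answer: 546121/225 ≈ 2427.2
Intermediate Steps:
H = -12
I = 0 (I = -1 + 1/1 = -1 + 1*1 = -1 + 1 = 0)
Z(b, c) = -26/15 (Z(b, c) = 2*(5/(-3) + 4/5) = 2*(5*(-⅓) + 4*(⅕)) = 2*(-5/3 + ⅘) = 2*(-13/15) = -26/15)
((48 - 1*(-3)) + Z(H, I))² = ((48 - 1*(-3)) - 26/15)² = ((48 + 3) - 26/15)² = (51 - 26/15)² = (739/15)² = 546121/225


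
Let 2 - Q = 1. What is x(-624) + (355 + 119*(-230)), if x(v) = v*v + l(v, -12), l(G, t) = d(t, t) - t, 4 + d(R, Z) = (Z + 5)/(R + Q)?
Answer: 3986066/11 ≈ 3.6237e+5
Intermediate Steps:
Q = 1 (Q = 2 - 1*1 = 2 - 1 = 1)
d(R, Z) = -4 + (5 + Z)/(1 + R) (d(R, Z) = -4 + (Z + 5)/(R + 1) = -4 + (5 + Z)/(1 + R))
l(G, t) = -t + (1 - 3*t)/(1 + t) (l(G, t) = (1 + t - 4*t)/(1 + t) - t = (1 - 3*t)/(1 + t) - t = -t + (1 - 3*t)/(1 + t))
x(v) = 95/11 + v² (x(v) = v*v + (1 - 1*(-12)² - 4*(-12))/(1 - 12) = v² + (1 - 1*144 + 48)/(-11) = v² - (1 - 144 + 48)/11 = v² - 1/11*(-95) = v² + 95/11 = 95/11 + v²)
x(-624) + (355 + 119*(-230)) = (95/11 + (-624)²) + (355 + 119*(-230)) = (95/11 + 389376) + (355 - 27370) = 4283231/11 - 27015 = 3986066/11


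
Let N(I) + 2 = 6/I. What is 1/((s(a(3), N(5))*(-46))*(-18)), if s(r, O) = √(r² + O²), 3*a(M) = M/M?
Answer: 5/3588 ≈ 0.0013935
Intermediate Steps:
N(I) = -2 + 6/I
a(M) = ⅓ (a(M) = (M/M)/3 = (⅓)*1 = ⅓)
s(r, O) = √(O² + r²)
1/((s(a(3), N(5))*(-46))*(-18)) = 1/((√((-2 + 6/5)² + (⅓)²)*(-46))*(-18)) = 1/((√((-2 + 6*(⅕))² + ⅑)*(-46))*(-18)) = 1/((√((-2 + 6/5)² + ⅑)*(-46))*(-18)) = 1/((√((-⅘)² + ⅑)*(-46))*(-18)) = 1/((√(16/25 + ⅑)*(-46))*(-18)) = 1/((√(169/225)*(-46))*(-18)) = 1/(((13/15)*(-46))*(-18)) = 1/(-598/15*(-18)) = 1/(3588/5) = 5/3588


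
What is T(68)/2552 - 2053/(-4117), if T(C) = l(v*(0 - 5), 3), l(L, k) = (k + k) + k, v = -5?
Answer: 5276309/10506584 ≈ 0.50219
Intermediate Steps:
l(L, k) = 3*k (l(L, k) = 2*k + k = 3*k)
T(C) = 9 (T(C) = 3*3 = 9)
T(68)/2552 - 2053/(-4117) = 9/2552 - 2053/(-4117) = 9*(1/2552) - 2053*(-1/4117) = 9/2552 + 2053/4117 = 5276309/10506584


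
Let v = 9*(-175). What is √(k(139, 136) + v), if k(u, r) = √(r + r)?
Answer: √(-1575 + 4*√17) ≈ 39.478*I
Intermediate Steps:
k(u, r) = √2*√r (k(u, r) = √(2*r) = √2*√r)
v = -1575
√(k(139, 136) + v) = √(√2*√136 - 1575) = √(√2*(2*√34) - 1575) = √(4*√17 - 1575) = √(-1575 + 4*√17)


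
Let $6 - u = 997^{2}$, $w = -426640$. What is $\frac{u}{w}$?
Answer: $\frac{994003}{426640} \approx 2.3298$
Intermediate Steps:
$u = -994003$ ($u = 6 - 997^{2} = 6 - 994009 = -994003$)
$\frac{u}{w} = - \frac{994003}{-426640} = \left(-994003\right) \left(- \frac{1}{426640}\right) = \frac{994003}{426640}$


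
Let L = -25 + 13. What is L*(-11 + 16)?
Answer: -60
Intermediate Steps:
L = -12
L*(-11 + 16) = -12*(-11 + 16) = -12*5 = -60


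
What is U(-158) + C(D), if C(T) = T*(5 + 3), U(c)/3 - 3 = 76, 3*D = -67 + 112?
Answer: 357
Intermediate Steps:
D = 15 (D = (-67 + 112)/3 = (1/3)*45 = 15)
U(c) = 237 (U(c) = 9 + 3*76 = 9 + 228 = 237)
C(T) = 8*T (C(T) = T*8 = 8*T)
U(-158) + C(D) = 237 + 8*15 = 237 + 120 = 357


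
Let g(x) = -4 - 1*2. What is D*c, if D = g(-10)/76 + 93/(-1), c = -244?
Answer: 431514/19 ≈ 22711.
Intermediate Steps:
g(x) = -6 (g(x) = -4 - 2 = -6)
D = -3537/38 (D = -6/76 + 93/(-1) = -6*1/76 + 93*(-1) = -3/38 - 93 = -3537/38 ≈ -93.079)
D*c = -3537/38*(-244) = 431514/19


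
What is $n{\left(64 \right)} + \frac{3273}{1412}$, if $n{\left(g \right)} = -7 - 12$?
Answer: $- \frac{23555}{1412} \approx -16.682$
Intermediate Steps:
$n{\left(g \right)} = -19$ ($n{\left(g \right)} = -7 - 12 = -19$)
$n{\left(64 \right)} + \frac{3273}{1412} = -19 + \frac{3273}{1412} = - \frac{23555}{1412}$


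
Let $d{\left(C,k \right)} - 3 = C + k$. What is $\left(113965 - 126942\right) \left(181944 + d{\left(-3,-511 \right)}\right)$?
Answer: $-2354456041$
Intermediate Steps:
$d{\left(C,k \right)} = 3 + C + k$ ($d{\left(C,k \right)} = 3 + \left(C + k\right) = 3 + C + k$)
$\left(113965 - 126942\right) \left(181944 + d{\left(-3,-511 \right)}\right) = \left(113965 - 126942\right) \left(181944 - 511\right) = - 12977 \left(181944 - 511\right) = \left(-12977\right) 181433 = -2354456041$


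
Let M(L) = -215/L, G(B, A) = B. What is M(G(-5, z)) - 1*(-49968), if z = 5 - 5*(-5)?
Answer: 50011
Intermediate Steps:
z = 30 (z = 5 + 25 = 30)
M(G(-5, z)) - 1*(-49968) = -215/(-5) - 1*(-49968) = -215*(-⅕) + 49968 = 43 + 49968 = 50011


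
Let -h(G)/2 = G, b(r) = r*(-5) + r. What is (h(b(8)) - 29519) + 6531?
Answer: -22924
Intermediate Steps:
b(r) = -4*r (b(r) = -5*r + r = -4*r)
h(G) = -2*G
(h(b(8)) - 29519) + 6531 = (-(-8)*8 - 29519) + 6531 = (-2*(-32) - 29519) + 6531 = (64 - 29519) + 6531 = -29455 + 6531 = -22924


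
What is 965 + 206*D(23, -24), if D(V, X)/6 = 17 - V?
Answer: -6451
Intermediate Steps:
D(V, X) = 102 - 6*V (D(V, X) = 6*(17 - V) = 102 - 6*V)
965 + 206*D(23, -24) = 965 + 206*(102 - 6*23) = 965 + 206*(102 - 138) = 965 + 206*(-36) = 965 - 7416 = -6451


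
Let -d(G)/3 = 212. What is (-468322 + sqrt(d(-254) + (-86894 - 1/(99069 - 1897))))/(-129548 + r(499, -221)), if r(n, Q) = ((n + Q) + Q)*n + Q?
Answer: 234161/50663 - I*sqrt(206623265156173)/4923025036 ≈ 4.6219 - 0.0029198*I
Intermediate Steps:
d(G) = -636 (d(G) = -3*212 = -636)
r(n, Q) = Q + n*(n + 2*Q) (r(n, Q) = ((Q + n) + Q)*n + Q = (n + 2*Q)*n + Q = n*(n + 2*Q) + Q = Q + n*(n + 2*Q))
(-468322 + sqrt(d(-254) + (-86894 - 1/(99069 - 1897))))/(-129548 + r(499, -221)) = (-468322 + sqrt(-636 + (-86894 - 1/(99069 - 1897))))/(-129548 + (-221 + 499**2 + 2*(-221)*499)) = (-468322 + sqrt(-636 + (-86894 - 1/97172)))/(-129548 + (-221 + 249001 - 220558)) = (-468322 + sqrt(-636 + (-86894 - 1*1/97172)))/(-129548 + 28222) = (-468322 + sqrt(-636 + (-86894 - 1/97172)))/(-101326) = (-468322 + sqrt(-636 - 8443663769/97172))*(-1/101326) = (-468322 + sqrt(-8505465161/97172))*(-1/101326) = (-468322 + I*sqrt(206623265156173)/48586)*(-1/101326) = 234161/50663 - I*sqrt(206623265156173)/4923025036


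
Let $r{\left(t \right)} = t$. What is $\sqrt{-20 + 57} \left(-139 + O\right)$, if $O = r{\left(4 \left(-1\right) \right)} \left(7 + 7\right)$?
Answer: $- 195 \sqrt{37} \approx -1186.1$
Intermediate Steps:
$O = -56$ ($O = 4 \left(-1\right) \left(7 + 7\right) = \left(-4\right) 14 = -56$)
$\sqrt{-20 + 57} \left(-139 + O\right) = \sqrt{-20 + 57} \left(-139 - 56\right) = \sqrt{37} \left(-195\right) = - 195 \sqrt{37}$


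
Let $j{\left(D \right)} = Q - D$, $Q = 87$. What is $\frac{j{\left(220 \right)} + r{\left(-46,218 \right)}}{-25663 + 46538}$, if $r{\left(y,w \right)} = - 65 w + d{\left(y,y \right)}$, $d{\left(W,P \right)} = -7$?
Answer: $- \frac{2862}{4175} \approx -0.68551$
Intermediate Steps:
$r{\left(y,w \right)} = -7 - 65 w$ ($r{\left(y,w \right)} = - 65 w - 7 = -7 - 65 w$)
$j{\left(D \right)} = 87 - D$
$\frac{j{\left(220 \right)} + r{\left(-46,218 \right)}}{-25663 + 46538} = \frac{\left(87 - 220\right) - 14177}{-25663 + 46538} = \frac{\left(87 - 220\right) - 14177}{20875} = \left(-133 - 14177\right) \frac{1}{20875} = \left(-14310\right) \frac{1}{20875} = - \frac{2862}{4175}$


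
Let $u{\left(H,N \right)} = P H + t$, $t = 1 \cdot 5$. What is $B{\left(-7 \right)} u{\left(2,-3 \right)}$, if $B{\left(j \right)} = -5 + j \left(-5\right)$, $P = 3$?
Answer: $330$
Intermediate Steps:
$t = 5$
$B{\left(j \right)} = -5 - 5 j$
$u{\left(H,N \right)} = 5 + 3 H$ ($u{\left(H,N \right)} = 3 H + 5 = 5 + 3 H$)
$B{\left(-7 \right)} u{\left(2,-3 \right)} = \left(-5 - -35\right) \left(5 + 3 \cdot 2\right) = \left(-5 + 35\right) \left(5 + 6\right) = 30 \cdot 11 = 330$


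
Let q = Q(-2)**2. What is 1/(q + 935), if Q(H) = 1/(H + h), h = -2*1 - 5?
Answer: 81/75736 ≈ 0.0010695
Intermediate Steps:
h = -7 (h = -2 - 5 = -7)
Q(H) = 1/(-7 + H) (Q(H) = 1/(H - 7) = 1/(-7 + H))
q = 1/81 (q = (1/(-7 - 2))**2 = (1/(-9))**2 = (-1/9)**2 = 1/81 ≈ 0.012346)
1/(q + 935) = 1/(1/81 + 935) = 1/(75736/81) = 81/75736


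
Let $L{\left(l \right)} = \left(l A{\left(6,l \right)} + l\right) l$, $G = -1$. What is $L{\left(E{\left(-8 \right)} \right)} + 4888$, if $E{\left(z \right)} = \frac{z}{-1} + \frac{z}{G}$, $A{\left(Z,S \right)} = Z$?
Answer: $6680$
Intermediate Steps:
$E{\left(z \right)} = - 2 z$ ($E{\left(z \right)} = \frac{z}{-1} + \frac{z}{-1} = z \left(-1\right) + z \left(-1\right) = - z - z = - 2 z$)
$L{\left(l \right)} = 7 l^{2}$ ($L{\left(l \right)} = \left(l 6 + l\right) l = \left(6 l + l\right) l = 7 l l = 7 l^{2}$)
$L{\left(E{\left(-8 \right)} \right)} + 4888 = 7 \left(\left(-2\right) \left(-8\right)\right)^{2} + 4888 = 7 \cdot 16^{2} + 4888 = 7 \cdot 256 + 4888 = 1792 + 4888 = 6680$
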